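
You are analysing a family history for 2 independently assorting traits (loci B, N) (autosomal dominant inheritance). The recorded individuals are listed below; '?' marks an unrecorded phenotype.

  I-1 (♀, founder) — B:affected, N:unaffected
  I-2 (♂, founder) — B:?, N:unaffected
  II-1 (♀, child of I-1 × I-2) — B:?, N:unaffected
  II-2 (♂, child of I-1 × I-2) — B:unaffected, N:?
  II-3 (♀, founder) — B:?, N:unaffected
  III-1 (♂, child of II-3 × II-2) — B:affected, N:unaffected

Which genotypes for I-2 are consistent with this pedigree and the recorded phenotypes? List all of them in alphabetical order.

B/I-1 aff ·: Bb
B/I-2 ? ·: bb|Bb
B/II-1 ? I-1×I-2: bb|Bb|BB
B/II-2 un I-1×I-2: bb
B/II-3 ? ·: Bb|BB
B/III-1 aff II-3×II-2: Bb
⇒ B over [I-1,I-2,II-1,II-2,II-3,III-1]: 10 consistent
N/I-1 un ·: nn
N/I-2 un ·: nn
N/II-1 un I-1×I-2: nn
N/II-2 ? I-1×I-2: nn
N/II-3 un ·: nn
N/III-1 un II-3×II-2: nn
⇒ N over [I-1,I-2,II-1,II-2,II-3,III-1]: 1 consistent

I-2 ∈ {Bb nn, bb nn}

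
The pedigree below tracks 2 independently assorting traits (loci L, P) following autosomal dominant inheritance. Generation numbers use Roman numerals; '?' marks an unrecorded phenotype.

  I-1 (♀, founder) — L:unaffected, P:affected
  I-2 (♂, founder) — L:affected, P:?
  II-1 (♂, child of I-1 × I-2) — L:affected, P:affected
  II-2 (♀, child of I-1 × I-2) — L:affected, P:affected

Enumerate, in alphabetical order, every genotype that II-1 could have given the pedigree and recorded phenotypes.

L/I-1 un ·: ll
L/I-2 aff ·: Ll|LL
L/II-1 aff I-1×I-2: Ll
L/II-2 aff I-1×I-2: Ll
⇒ L over [I-1,I-2,II-1,II-2]: 2 consistent
P/I-1 aff ·: Pp|PP
P/I-2 ? ·: pp|Pp|PP
P/II-1 aff I-1×I-2: Pp|PP
P/II-2 aff I-1×I-2: Pp|PP
⇒ P over [I-1,I-2,II-1,II-2]: 15 consistent

II-1 ∈ {Ll PP, Ll Pp}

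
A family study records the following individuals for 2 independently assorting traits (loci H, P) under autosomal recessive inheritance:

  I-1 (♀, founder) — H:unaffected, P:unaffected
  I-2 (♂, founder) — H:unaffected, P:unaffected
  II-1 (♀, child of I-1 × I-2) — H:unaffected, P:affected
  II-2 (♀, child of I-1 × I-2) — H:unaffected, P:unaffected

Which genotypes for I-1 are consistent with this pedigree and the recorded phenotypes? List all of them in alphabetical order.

H/I-1 un ·: HH|Hh
H/I-2 un ·: HH|Hh
H/II-1 un I-1×I-2: HH|Hh
H/II-2 un I-1×I-2: HH|Hh
⇒ H over [I-1,I-2,II-1,II-2]: 13 consistent
P/I-1 un ·: Pp
P/I-2 un ·: Pp
P/II-1 aff I-1×I-2: pp
P/II-2 un I-1×I-2: PP|Pp
⇒ P over [I-1,I-2,II-1,II-2]: 2 consistent

I-1 ∈ {HH Pp, Hh Pp}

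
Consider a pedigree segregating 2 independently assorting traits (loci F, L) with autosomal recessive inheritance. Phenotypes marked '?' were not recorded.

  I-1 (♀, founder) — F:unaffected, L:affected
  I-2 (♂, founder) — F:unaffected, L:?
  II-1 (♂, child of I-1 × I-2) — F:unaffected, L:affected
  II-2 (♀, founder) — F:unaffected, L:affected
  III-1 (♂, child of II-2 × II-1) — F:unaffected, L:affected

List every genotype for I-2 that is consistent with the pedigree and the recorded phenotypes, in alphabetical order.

F/I-1 un ·: FF|Ff
F/I-2 un ·: FF|Ff
F/II-1 un I-1×I-2: FF|Ff
F/II-2 un ·: FF|Ff
F/III-1 un II-2×II-1: FF|Ff
⇒ F over [I-1,I-2,II-1,II-2,III-1]: 24 consistent
L/I-1 aff ·: ll
L/I-2 ? ·: Ll|ll
L/II-1 aff I-1×I-2: ll
L/II-2 aff ·: ll
L/III-1 aff II-2×II-1: ll
⇒ L over [I-1,I-2,II-1,II-2,III-1]: 2 consistent

I-2 ∈ {FF Ll, FF ll, Ff Ll, Ff ll}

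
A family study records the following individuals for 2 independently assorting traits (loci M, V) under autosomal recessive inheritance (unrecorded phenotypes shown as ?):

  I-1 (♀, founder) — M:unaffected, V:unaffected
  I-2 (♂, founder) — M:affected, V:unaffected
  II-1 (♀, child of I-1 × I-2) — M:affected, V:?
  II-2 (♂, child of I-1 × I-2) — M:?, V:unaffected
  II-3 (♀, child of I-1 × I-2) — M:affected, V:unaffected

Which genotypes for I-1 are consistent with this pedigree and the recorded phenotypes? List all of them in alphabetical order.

I-1 ∈ {Mm VV, Mm Vv}

M/I-1 un ·: Mm
M/I-2 aff ·: mm
M/II-1 aff I-1×I-2: mm
M/II-2 ? I-1×I-2: Mm|mm
M/II-3 aff I-1×I-2: mm
⇒ M over [I-1,I-2,II-1,II-2,II-3]: 2 consistent
V/I-1 un ·: VV|Vv
V/I-2 un ·: VV|Vv
V/II-1 ? I-1×I-2: VV|Vv|vv
V/II-2 un I-1×I-2: VV|Vv
V/II-3 un I-1×I-2: VV|Vv
⇒ V over [I-1,I-2,II-1,II-2,II-3]: 29 consistent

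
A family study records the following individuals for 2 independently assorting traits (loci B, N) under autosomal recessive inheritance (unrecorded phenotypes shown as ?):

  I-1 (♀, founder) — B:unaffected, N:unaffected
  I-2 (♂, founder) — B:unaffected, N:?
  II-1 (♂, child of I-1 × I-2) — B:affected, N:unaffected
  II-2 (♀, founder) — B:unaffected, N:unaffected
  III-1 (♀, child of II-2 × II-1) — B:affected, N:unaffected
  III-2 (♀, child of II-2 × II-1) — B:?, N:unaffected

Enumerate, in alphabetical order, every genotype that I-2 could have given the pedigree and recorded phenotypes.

B/I-1 un ·: Bb
B/I-2 un ·: Bb
B/II-1 aff I-1×I-2: bb
B/II-2 un ·: Bb
B/III-1 aff II-2×II-1: bb
B/III-2 ? II-2×II-1: Bb|bb
⇒ B over [I-1,I-2,II-1,II-2,III-1,III-2]: 2 consistent
N/I-1 un ·: NN|Nn
N/I-2 ? ·: NN|Nn|nn
N/II-1 un I-1×I-2: NN|Nn
N/II-2 un ·: NN|Nn
N/III-1 un II-2×II-1: NN|Nn
N/III-2 un II-2×II-1: NN|Nn
⇒ N over [I-1,I-2,II-1,II-2,III-1,III-2]: 60 consistent

I-2 ∈ {Bb NN, Bb Nn, Bb nn}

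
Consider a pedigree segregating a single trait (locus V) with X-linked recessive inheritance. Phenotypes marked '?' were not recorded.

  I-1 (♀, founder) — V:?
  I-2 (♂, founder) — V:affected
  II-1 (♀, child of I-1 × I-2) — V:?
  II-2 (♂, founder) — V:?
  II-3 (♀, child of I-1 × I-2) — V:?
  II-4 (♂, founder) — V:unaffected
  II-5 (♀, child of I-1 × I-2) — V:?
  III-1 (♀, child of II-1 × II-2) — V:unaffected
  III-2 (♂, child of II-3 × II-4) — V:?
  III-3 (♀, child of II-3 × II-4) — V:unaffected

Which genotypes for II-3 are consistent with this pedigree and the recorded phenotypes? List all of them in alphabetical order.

V/I-1 ? ·: X^VX^V|X^VX^v|X^vX^v
V/I-2 aff ·: X^vY
V/II-1 ? I-1×I-2: X^VX^v|X^vX^v
V/II-2 ? ·: X^VY|X^vY
V/II-3 ? I-1×I-2: X^VX^v|X^vX^v
V/II-4 un ·: X^VY
V/II-5 ? I-1×I-2: X^VX^v|X^vX^v
V/III-1 un II-1×II-2: X^VX^V|X^VX^v
V/III-2 ? II-3×II-4: X^VY|X^vY
V/III-3 un II-3×II-4: X^VX^V|X^VX^v
⇒ V over [I-1,I-2,II-1,II-2,II-3,II-4,II-5,III-1,III-2,III-3]: 53 consistent

II-3 ∈ {X^VX^v, X^vX^v}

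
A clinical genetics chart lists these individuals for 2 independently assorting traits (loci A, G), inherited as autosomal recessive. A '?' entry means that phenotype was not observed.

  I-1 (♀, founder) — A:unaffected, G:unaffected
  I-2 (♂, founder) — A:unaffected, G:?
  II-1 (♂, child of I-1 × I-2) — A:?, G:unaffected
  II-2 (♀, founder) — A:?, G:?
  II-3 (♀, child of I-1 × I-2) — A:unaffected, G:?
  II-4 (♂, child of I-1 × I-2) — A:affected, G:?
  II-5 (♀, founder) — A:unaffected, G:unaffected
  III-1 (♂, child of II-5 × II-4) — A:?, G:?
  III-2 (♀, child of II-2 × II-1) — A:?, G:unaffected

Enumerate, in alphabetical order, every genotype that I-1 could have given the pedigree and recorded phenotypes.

I-1 ∈ {Aa GG, Aa Gg}

A/I-1 un ·: Aa
A/I-2 un ·: Aa
A/II-1 ? I-1×I-2: AA|Aa|aa
A/II-2 ? ·: AA|Aa|aa
A/II-3 un I-1×I-2: AA|Aa
A/II-4 aff I-1×I-2: aa
A/II-5 un ·: AA|Aa
A/III-1 ? II-5×II-4: Aa|aa
A/III-2 ? II-2×II-1: AA|Aa|aa
⇒ A over [I-1,I-2,II-1,II-2,II-3,II-4,II-5,III-1,III-2]: 90 consistent
G/I-1 un ·: GG|Gg
G/I-2 ? ·: GG|Gg|gg
G/II-1 un I-1×I-2: GG|Gg
G/II-2 ? ·: GG|Gg|gg
G/II-3 ? I-1×I-2: GG|Gg|gg
G/II-4 ? I-1×I-2: GG|Gg|gg
G/II-5 un ·: GG|Gg
G/III-1 ? II-5×II-4: GG|Gg|gg
G/III-2 un II-2×II-1: GG|Gg
⇒ G over [I-1,I-2,II-1,II-2,II-3,II-4,II-5,III-1,III-2]: 702 consistent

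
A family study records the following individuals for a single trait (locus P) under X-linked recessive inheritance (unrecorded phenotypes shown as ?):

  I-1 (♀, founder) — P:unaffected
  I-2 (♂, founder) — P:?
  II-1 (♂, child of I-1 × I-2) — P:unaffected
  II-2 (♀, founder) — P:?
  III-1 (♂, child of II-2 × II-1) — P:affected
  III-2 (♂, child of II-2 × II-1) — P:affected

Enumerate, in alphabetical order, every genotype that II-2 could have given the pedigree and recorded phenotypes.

II-2 ∈ {X^PX^p, X^pX^p}

P/I-1 un ·: X^PX^P|X^PX^p
P/I-2 ? ·: X^PY|X^pY
P/II-1 un I-1×I-2: X^PY
P/II-2 ? ·: X^PX^p|X^pX^p
P/III-1 aff II-2×II-1: X^pY
P/III-2 aff II-2×II-1: X^pY
⇒ P over [I-1,I-2,II-1,II-2,III-1,III-2]: 8 consistent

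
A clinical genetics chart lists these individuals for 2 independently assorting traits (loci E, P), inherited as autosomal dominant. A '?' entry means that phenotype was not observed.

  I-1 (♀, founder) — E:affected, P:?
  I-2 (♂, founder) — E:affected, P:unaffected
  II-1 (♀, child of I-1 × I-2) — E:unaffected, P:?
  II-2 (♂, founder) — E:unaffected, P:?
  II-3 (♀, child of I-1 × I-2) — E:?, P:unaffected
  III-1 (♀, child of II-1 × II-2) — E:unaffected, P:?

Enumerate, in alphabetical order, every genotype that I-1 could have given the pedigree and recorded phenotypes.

I-1 ∈ {Ee Pp, Ee pp}

E/I-1 aff ·: Ee
E/I-2 aff ·: Ee
E/II-1 un I-1×I-2: ee
E/II-2 un ·: ee
E/II-3 ? I-1×I-2: ee|Ee|EE
E/III-1 un II-1×II-2: ee
⇒ E over [I-1,I-2,II-1,II-2,II-3,III-1]: 3 consistent
P/I-1 ? ·: pp|Pp
P/I-2 un ·: pp
P/II-1 ? I-1×I-2: pp|Pp
P/II-2 ? ·: pp|Pp|PP
P/II-3 un I-1×I-2: pp
P/III-1 ? II-1×II-2: pp|Pp|PP
⇒ P over [I-1,I-2,II-1,II-2,II-3,III-1]: 15 consistent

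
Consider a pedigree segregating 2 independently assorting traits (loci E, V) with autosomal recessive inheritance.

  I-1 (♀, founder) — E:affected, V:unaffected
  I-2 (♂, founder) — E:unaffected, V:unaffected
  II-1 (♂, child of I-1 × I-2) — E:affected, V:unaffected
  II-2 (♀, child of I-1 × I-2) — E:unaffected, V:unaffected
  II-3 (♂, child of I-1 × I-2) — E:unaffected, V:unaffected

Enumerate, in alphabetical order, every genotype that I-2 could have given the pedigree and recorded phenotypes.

E/I-1 aff ·: ee
E/I-2 un ·: Ee
E/II-1 aff I-1×I-2: ee
E/II-2 un I-1×I-2: Ee
E/II-3 un I-1×I-2: Ee
⇒ E over [I-1,I-2,II-1,II-2,II-3]: 1 consistent
V/I-1 un ·: VV|Vv
V/I-2 un ·: VV|Vv
V/II-1 un I-1×I-2: VV|Vv
V/II-2 un I-1×I-2: VV|Vv
V/II-3 un I-1×I-2: VV|Vv
⇒ V over [I-1,I-2,II-1,II-2,II-3]: 25 consistent

I-2 ∈ {Ee VV, Ee Vv}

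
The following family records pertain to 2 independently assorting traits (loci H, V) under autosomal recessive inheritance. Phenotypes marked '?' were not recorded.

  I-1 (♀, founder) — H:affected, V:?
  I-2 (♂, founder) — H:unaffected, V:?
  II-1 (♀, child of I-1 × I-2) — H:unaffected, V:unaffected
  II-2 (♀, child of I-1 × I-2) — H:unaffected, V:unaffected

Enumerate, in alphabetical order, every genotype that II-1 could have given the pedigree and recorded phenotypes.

H/I-1 aff ·: hh
H/I-2 un ·: HH|Hh
H/II-1 un I-1×I-2: Hh
H/II-2 un I-1×I-2: Hh
⇒ H over [I-1,I-2,II-1,II-2]: 2 consistent
V/I-1 ? ·: VV|Vv|vv
V/I-2 ? ·: VV|Vv|vv
V/II-1 un I-1×I-2: VV|Vv
V/II-2 un I-1×I-2: VV|Vv
⇒ V over [I-1,I-2,II-1,II-2]: 17 consistent

II-1 ∈ {Hh VV, Hh Vv}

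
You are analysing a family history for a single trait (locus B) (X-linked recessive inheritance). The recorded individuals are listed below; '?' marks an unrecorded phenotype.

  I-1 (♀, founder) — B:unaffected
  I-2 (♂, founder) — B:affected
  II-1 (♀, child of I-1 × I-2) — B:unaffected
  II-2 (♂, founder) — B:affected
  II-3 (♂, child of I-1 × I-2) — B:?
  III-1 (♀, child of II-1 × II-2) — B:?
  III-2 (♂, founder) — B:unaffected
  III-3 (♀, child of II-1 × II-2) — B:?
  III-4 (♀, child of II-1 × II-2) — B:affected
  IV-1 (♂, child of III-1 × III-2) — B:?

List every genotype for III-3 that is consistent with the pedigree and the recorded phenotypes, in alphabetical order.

III-3 ∈ {X^BX^b, X^bX^b}

B/I-1 un ·: X^BX^B|X^BX^b
B/I-2 aff ·: X^bY
B/II-1 un I-1×I-2: X^BX^b
B/II-2 aff ·: X^bY
B/II-3 ? I-1×I-2: X^BY|X^bY
B/III-1 ? II-1×II-2: X^BX^b|X^bX^b
B/III-2 un ·: X^BY
B/III-3 ? II-1×II-2: X^BX^b|X^bX^b
B/III-4 aff II-1×II-2: X^bX^b
B/IV-1 ? III-1×III-2: X^BY|X^bY
⇒ B over [I-1,I-2,II-1,II-2,II-3,III-1,III-2,III-3,III-4,IV-1]: 18 consistent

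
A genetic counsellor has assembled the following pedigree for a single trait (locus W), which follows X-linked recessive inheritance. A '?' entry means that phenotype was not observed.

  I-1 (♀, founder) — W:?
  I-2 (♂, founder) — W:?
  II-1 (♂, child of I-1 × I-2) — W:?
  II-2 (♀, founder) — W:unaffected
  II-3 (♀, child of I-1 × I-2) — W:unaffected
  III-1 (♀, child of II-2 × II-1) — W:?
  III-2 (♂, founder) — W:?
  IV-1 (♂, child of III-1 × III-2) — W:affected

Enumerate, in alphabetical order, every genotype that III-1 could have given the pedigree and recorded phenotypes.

III-1 ∈ {X^WX^w, X^wX^w}

W/I-1 ? ·: X^WX^W|X^WX^w|X^wX^w
W/I-2 ? ·: X^WY|X^wY
W/II-1 ? I-1×I-2: X^WY|X^wY
W/II-2 un ·: X^WX^W|X^WX^w
W/II-3 un I-1×I-2: X^WX^W|X^WX^w
W/III-1 ? II-2×II-1: X^WX^w|X^wX^w
W/III-2 ? ·: X^WY|X^wY
W/IV-1 aff III-1×III-2: X^wY
⇒ W over [I-1,I-2,II-1,II-2,II-3,III-1,III-2,IV-1]: 34 consistent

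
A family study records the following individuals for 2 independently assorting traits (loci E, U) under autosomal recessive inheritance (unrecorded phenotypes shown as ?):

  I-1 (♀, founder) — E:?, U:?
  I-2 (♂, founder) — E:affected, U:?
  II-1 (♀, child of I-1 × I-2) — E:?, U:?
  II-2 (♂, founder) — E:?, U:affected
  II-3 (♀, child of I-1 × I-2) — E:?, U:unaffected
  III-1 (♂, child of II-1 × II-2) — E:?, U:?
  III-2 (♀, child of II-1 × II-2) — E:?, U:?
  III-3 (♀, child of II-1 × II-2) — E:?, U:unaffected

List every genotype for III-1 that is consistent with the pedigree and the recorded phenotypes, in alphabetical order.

E/I-1 ? ·: EE|Ee|ee
E/I-2 aff ·: ee
E/II-1 ? I-1×I-2: Ee|ee
E/II-2 ? ·: EE|Ee|ee
E/II-3 ? I-1×I-2: Ee|ee
E/III-1 ? II-1×II-2: EE|Ee|ee
E/III-2 ? II-1×II-2: EE|Ee|ee
E/III-3 ? II-1×II-2: EE|Ee|ee
⇒ E over [I-1,I-2,II-1,II-2,II-3,III-1,III-2,III-3]: 159 consistent
U/I-1 ? ·: UU|Uu|uu
U/I-2 ? ·: UU|Uu|uu
U/II-1 ? I-1×I-2: UU|Uu
U/II-2 aff ·: uu
U/II-3 un I-1×I-2: UU|Uu
U/III-1 ? II-1×II-2: Uu|uu
U/III-2 ? II-1×II-2: Uu|uu
U/III-3 un II-1×II-2: Uu
⇒ U over [I-1,I-2,II-1,II-2,II-3,III-1,III-2,III-3]: 47 consistent

III-1 ∈ {EE Uu, EE uu, Ee Uu, Ee uu, ee Uu, ee uu}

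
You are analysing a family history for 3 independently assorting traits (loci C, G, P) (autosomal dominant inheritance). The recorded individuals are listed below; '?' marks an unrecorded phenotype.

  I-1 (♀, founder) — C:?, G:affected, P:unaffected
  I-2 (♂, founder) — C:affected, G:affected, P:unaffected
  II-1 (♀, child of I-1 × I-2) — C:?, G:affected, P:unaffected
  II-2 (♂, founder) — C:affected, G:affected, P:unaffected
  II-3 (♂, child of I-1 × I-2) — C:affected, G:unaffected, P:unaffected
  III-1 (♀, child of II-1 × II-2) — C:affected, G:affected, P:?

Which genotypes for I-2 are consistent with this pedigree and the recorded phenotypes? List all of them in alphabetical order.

I-2 ∈ {CC Gg pp, Cc Gg pp}

C/I-1 ? ·: cc|Cc|CC
C/I-2 aff ·: Cc|CC
C/II-1 ? I-1×I-2: cc|Cc|CC
C/II-2 aff ·: Cc|CC
C/II-3 aff I-1×I-2: Cc|CC
C/III-1 aff II-1×II-2: Cc|CC
⇒ C over [I-1,I-2,II-1,II-2,II-3,III-1]: 59 consistent
G/I-1 aff ·: Gg
G/I-2 aff ·: Gg
G/II-1 aff I-1×I-2: Gg|GG
G/II-2 aff ·: Gg|GG
G/II-3 un I-1×I-2: gg
G/III-1 aff II-1×II-2: Gg|GG
⇒ G over [I-1,I-2,II-1,II-2,II-3,III-1]: 7 consistent
P/I-1 un ·: pp
P/I-2 un ·: pp
P/II-1 un I-1×I-2: pp
P/II-2 un ·: pp
P/II-3 un I-1×I-2: pp
P/III-1 ? II-1×II-2: pp
⇒ P over [I-1,I-2,II-1,II-2,II-3,III-1]: 1 consistent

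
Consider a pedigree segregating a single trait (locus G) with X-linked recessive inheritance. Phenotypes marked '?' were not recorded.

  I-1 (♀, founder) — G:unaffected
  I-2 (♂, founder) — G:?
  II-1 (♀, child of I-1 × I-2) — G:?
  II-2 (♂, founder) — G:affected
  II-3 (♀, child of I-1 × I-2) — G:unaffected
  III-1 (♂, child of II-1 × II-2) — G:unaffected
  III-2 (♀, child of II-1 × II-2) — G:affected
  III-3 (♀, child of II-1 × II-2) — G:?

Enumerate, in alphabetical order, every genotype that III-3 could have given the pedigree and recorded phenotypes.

III-3 ∈ {X^GX^g, X^gX^g}

G/I-1 un ·: X^GX^G|X^GX^g
G/I-2 ? ·: X^GY|X^gY
G/II-1 ? I-1×I-2: X^GX^g
G/II-2 aff ·: X^gY
G/II-3 un I-1×I-2: X^GX^G|X^GX^g
G/III-1 un II-1×II-2: X^GY
G/III-2 aff II-1×II-2: X^gX^g
G/III-3 ? II-1×II-2: X^GX^g|X^gX^g
⇒ G over [I-1,I-2,II-1,II-2,II-3,III-1,III-2,III-3]: 8 consistent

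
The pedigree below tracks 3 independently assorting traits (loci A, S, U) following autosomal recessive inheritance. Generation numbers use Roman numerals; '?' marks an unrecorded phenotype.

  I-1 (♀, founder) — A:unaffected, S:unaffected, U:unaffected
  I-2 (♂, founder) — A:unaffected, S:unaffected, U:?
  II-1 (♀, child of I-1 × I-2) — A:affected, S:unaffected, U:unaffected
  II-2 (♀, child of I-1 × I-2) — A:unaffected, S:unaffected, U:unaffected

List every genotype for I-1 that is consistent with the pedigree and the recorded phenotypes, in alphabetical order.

I-1 ∈ {Aa SS UU, Aa SS Uu, Aa Ss UU, Aa Ss Uu}

A/I-1 un ·: Aa
A/I-2 un ·: Aa
A/II-1 aff I-1×I-2: aa
A/II-2 un I-1×I-2: AA|Aa
⇒ A over [I-1,I-2,II-1,II-2]: 2 consistent
S/I-1 un ·: SS|Ss
S/I-2 un ·: SS|Ss
S/II-1 un I-1×I-2: SS|Ss
S/II-2 un I-1×I-2: SS|Ss
⇒ S over [I-1,I-2,II-1,II-2]: 13 consistent
U/I-1 un ·: UU|Uu
U/I-2 ? ·: UU|Uu|uu
U/II-1 un I-1×I-2: UU|Uu
U/II-2 un I-1×I-2: UU|Uu
⇒ U over [I-1,I-2,II-1,II-2]: 15 consistent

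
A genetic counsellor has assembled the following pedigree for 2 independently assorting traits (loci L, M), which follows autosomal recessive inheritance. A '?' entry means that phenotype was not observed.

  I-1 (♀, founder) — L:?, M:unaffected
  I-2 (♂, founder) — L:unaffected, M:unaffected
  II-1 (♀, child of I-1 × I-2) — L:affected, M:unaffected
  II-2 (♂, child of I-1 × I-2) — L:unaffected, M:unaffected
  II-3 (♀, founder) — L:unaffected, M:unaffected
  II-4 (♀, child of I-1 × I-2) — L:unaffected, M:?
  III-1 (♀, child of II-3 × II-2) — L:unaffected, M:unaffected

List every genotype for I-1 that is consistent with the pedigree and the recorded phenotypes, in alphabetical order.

I-1 ∈ {Ll MM, Ll Mm, ll MM, ll Mm}

L/I-1 ? ·: Ll|ll
L/I-2 un ·: Ll
L/II-1 aff I-1×I-2: ll
L/II-2 un I-1×I-2: LL|Ll
L/II-3 un ·: LL|Ll
L/II-4 un I-1×I-2: LL|Ll
L/III-1 un II-3×II-2: LL|Ll
⇒ L over [I-1,I-2,II-1,II-2,II-3,II-4,III-1]: 18 consistent
M/I-1 un ·: MM|Mm
M/I-2 un ·: MM|Mm
M/II-1 un I-1×I-2: MM|Mm
M/II-2 un I-1×I-2: MM|Mm
M/II-3 un ·: MM|Mm
M/II-4 ? I-1×I-2: MM|Mm|mm
M/III-1 un II-3×II-2: MM|Mm
⇒ M over [I-1,I-2,II-1,II-2,II-3,II-4,III-1]: 101 consistent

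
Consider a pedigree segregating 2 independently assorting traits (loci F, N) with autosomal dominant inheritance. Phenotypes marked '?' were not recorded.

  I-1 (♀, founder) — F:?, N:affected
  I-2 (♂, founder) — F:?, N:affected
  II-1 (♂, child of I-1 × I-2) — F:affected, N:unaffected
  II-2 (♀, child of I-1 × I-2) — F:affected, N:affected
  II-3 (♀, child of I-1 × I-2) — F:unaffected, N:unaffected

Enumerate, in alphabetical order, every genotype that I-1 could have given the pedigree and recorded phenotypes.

I-1 ∈ {Ff Nn, ff Nn}

F/I-1 ? ·: ff|Ff
F/I-2 ? ·: ff|Ff
F/II-1 aff I-1×I-2: Ff|FF
F/II-2 aff I-1×I-2: Ff|FF
F/II-3 un I-1×I-2: ff
⇒ F over [I-1,I-2,II-1,II-2,II-3]: 6 consistent
N/I-1 aff ·: Nn
N/I-2 aff ·: Nn
N/II-1 un I-1×I-2: nn
N/II-2 aff I-1×I-2: Nn|NN
N/II-3 un I-1×I-2: nn
⇒ N over [I-1,I-2,II-1,II-2,II-3]: 2 consistent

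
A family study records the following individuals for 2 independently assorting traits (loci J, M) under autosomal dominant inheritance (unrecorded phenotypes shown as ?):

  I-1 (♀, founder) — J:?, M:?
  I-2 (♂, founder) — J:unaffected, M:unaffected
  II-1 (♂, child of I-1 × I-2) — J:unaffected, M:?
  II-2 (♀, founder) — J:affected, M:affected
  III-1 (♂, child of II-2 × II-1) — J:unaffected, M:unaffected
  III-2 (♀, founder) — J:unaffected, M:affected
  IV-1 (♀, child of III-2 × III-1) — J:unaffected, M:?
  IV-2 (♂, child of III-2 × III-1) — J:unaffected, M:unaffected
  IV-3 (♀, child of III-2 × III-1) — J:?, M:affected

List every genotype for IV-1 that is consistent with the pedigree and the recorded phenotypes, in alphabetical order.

J/I-1 ? ·: jj|Jj
J/I-2 un ·: jj
J/II-1 un I-1×I-2: jj
J/II-2 aff ·: Jj
J/III-1 un II-2×II-1: jj
J/III-2 un ·: jj
J/IV-1 un III-2×III-1: jj
J/IV-2 un III-2×III-1: jj
J/IV-3 ? III-2×III-1: jj
⇒ J over [I-1,I-2,II-1,II-2,III-1,III-2,IV-1,IV-2,IV-3]: 2 consistent
M/I-1 ? ·: mm|Mm|MM
M/I-2 un ·: mm
M/II-1 ? I-1×I-2: mm|Mm
M/II-2 aff ·: Mm
M/III-1 un II-2×II-1: mm
M/III-2 aff ·: Mm
M/IV-1 ? III-2×III-1: mm|Mm
M/IV-2 un III-2×III-1: mm
M/IV-3 aff III-2×III-1: Mm
⇒ M over [I-1,I-2,II-1,II-2,III-1,III-2,IV-1,IV-2,IV-3]: 8 consistent

IV-1 ∈ {jj Mm, jj mm}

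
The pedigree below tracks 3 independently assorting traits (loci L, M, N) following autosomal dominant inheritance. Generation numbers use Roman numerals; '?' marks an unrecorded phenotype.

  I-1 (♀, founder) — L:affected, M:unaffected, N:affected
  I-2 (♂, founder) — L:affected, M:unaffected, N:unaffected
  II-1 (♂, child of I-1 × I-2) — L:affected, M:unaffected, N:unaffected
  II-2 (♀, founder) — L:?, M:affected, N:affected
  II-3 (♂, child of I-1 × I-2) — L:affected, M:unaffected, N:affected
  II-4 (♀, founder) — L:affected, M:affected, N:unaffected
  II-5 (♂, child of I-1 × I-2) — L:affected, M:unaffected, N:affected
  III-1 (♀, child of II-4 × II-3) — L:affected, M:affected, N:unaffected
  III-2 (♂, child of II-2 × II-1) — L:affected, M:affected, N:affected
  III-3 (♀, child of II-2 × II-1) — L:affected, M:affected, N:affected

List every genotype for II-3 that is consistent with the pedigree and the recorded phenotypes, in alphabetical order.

L/I-1 aff ·: Ll|LL
L/I-2 aff ·: Ll|LL
L/II-1 aff I-1×I-2: Ll|LL
L/II-2 ? ·: ll|Ll|LL
L/II-3 aff I-1×I-2: Ll|LL
L/II-4 aff ·: Ll|LL
L/II-5 aff I-1×I-2: Ll|LL
L/III-1 aff II-4×II-3: Ll|LL
L/III-2 aff II-2×II-1: Ll|LL
L/III-3 aff II-2×II-1: Ll|LL
⇒ L over [I-1,I-2,II-1,II-2,II-3,II-4,II-5,III-1,III-2,III-3]: 648 consistent
M/I-1 un ·: mm
M/I-2 un ·: mm
M/II-1 un I-1×I-2: mm
M/II-2 aff ·: Mm|MM
M/II-3 un I-1×I-2: mm
M/II-4 aff ·: Mm|MM
M/II-5 un I-1×I-2: mm
M/III-1 aff II-4×II-3: Mm
M/III-2 aff II-2×II-1: Mm
M/III-3 aff II-2×II-1: Mm
⇒ M over [I-1,I-2,II-1,II-2,II-3,II-4,II-5,III-1,III-2,III-3]: 4 consistent
N/I-1 aff ·: Nn
N/I-2 un ·: nn
N/II-1 un I-1×I-2: nn
N/II-2 aff ·: Nn|NN
N/II-3 aff I-1×I-2: Nn
N/II-4 un ·: nn
N/II-5 aff I-1×I-2: Nn
N/III-1 un II-4×II-3: nn
N/III-2 aff II-2×II-1: Nn
N/III-3 aff II-2×II-1: Nn
⇒ N over [I-1,I-2,II-1,II-2,II-3,II-4,II-5,III-1,III-2,III-3]: 2 consistent

II-3 ∈ {LL mm Nn, Ll mm Nn}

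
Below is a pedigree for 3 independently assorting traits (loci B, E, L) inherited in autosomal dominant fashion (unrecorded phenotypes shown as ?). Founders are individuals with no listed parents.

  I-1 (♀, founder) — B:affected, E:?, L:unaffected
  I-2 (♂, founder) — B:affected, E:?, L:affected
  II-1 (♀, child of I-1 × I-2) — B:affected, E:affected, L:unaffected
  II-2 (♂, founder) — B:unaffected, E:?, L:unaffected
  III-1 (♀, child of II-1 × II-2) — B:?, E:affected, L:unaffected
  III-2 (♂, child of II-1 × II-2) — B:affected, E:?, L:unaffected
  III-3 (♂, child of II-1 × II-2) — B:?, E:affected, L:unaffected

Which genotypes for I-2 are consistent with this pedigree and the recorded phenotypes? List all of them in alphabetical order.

I-2 ∈ {BB EE Ll, BB Ee Ll, BB ee Ll, Bb EE Ll, Bb Ee Ll, Bb ee Ll}

B/I-1 aff ·: Bb|BB
B/I-2 aff ·: Bb|BB
B/II-1 aff I-1×I-2: Bb|BB
B/II-2 un ·: bb
B/III-1 ? II-1×II-2: bb|Bb
B/III-2 aff II-1×II-2: Bb
B/III-3 ? II-1×II-2: bb|Bb
⇒ B over [I-1,I-2,II-1,II-2,III-1,III-2,III-3]: 16 consistent
E/I-1 ? ·: ee|Ee|EE
E/I-2 ? ·: ee|Ee|EE
E/II-1 aff I-1×I-2: Ee|EE
E/II-2 ? ·: ee|Ee|EE
E/III-1 aff II-1×II-2: Ee|EE
E/III-2 ? II-1×II-2: ee|Ee|EE
E/III-3 aff II-1×II-2: Ee|EE
⇒ E over [I-1,I-2,II-1,II-2,III-1,III-2,III-3]: 194 consistent
L/I-1 un ·: ll
L/I-2 aff ·: Ll
L/II-1 un I-1×I-2: ll
L/II-2 un ·: ll
L/III-1 un II-1×II-2: ll
L/III-2 un II-1×II-2: ll
L/III-3 un II-1×II-2: ll
⇒ L over [I-1,I-2,II-1,II-2,III-1,III-2,III-3]: 1 consistent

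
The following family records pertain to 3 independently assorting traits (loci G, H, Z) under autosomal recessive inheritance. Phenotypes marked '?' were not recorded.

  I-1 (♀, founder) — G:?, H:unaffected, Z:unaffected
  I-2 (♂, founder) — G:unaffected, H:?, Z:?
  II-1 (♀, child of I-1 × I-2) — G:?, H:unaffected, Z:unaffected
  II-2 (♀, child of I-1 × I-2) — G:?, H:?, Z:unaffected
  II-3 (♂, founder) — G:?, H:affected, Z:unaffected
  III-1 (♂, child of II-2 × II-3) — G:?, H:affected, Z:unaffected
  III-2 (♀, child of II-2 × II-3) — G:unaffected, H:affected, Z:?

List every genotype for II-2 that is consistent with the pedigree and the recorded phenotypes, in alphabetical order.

II-2 ∈ {GG Hh ZZ, GG Hh Zz, GG hh ZZ, GG hh Zz, Gg Hh ZZ, Gg Hh Zz, Gg hh ZZ, Gg hh Zz, gg Hh ZZ, gg Hh Zz, gg hh ZZ, gg hh Zz}

G/I-1 ? ·: GG|Gg|gg
G/I-2 un ·: GG|Gg
G/II-1 ? I-1×I-2: GG|Gg|gg
G/II-2 ? I-1×I-2: GG|Gg|gg
G/II-3 ? ·: GG|Gg|gg
G/III-1 ? II-2×II-3: GG|Gg|gg
G/III-2 un II-2×II-3: GG|Gg
⇒ G over [I-1,I-2,II-1,II-2,II-3,III-1,III-2]: 183 consistent
H/I-1 un ·: HH|Hh
H/I-2 ? ·: HH|Hh|hh
H/II-1 un I-1×I-2: HH|Hh
H/II-2 ? I-1×I-2: Hh|hh
H/II-3 aff ·: hh
H/III-1 aff II-2×II-3: hh
H/III-2 aff II-2×II-3: hh
⇒ H over [I-1,I-2,II-1,II-2,II-3,III-1,III-2]: 11 consistent
Z/I-1 un ·: ZZ|Zz
Z/I-2 ? ·: ZZ|Zz|zz
Z/II-1 un I-1×I-2: ZZ|Zz
Z/II-2 un I-1×I-2: ZZ|Zz
Z/II-3 un ·: ZZ|Zz
Z/III-1 un II-2×II-3: ZZ|Zz
Z/III-2 ? II-2×II-3: ZZ|Zz|zz
⇒ Z over [I-1,I-2,II-1,II-2,II-3,III-1,III-2]: 115 consistent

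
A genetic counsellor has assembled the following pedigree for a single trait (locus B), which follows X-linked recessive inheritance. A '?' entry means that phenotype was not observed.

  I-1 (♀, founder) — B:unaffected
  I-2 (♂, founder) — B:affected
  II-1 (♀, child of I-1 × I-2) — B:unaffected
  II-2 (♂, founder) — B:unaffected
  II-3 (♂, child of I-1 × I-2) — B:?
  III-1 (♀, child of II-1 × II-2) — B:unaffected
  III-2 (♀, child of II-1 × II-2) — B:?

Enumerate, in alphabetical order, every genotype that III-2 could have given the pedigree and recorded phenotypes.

III-2 ∈ {X^BX^B, X^BX^b}

B/I-1 un ·: X^BX^B|X^BX^b
B/I-2 aff ·: X^bY
B/II-1 un I-1×I-2: X^BX^b
B/II-2 un ·: X^BY
B/II-3 ? I-1×I-2: X^BY|X^bY
B/III-1 un II-1×II-2: X^BX^B|X^BX^b
B/III-2 ? II-1×II-2: X^BX^B|X^BX^b
⇒ B over [I-1,I-2,II-1,II-2,II-3,III-1,III-2]: 12 consistent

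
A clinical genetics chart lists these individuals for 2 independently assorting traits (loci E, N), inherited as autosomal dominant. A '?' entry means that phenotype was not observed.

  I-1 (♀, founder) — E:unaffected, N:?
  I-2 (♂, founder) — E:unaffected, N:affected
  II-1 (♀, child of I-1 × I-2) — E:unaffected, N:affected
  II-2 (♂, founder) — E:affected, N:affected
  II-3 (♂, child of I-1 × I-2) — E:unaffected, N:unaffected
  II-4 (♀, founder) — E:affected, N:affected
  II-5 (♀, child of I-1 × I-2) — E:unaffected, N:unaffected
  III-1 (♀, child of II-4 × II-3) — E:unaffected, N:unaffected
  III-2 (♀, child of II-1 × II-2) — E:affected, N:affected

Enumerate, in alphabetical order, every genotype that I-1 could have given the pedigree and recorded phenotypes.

E/I-1 un ·: ee
E/I-2 un ·: ee
E/II-1 un I-1×I-2: ee
E/II-2 aff ·: Ee|EE
E/II-3 un I-1×I-2: ee
E/II-4 aff ·: Ee
E/II-5 un I-1×I-2: ee
E/III-1 un II-4×II-3: ee
E/III-2 aff II-1×II-2: Ee
⇒ E over [I-1,I-2,II-1,II-2,II-3,II-4,II-5,III-1,III-2]: 2 consistent
N/I-1 ? ·: nn|Nn
N/I-2 aff ·: Nn
N/II-1 aff I-1×I-2: Nn|NN
N/II-2 aff ·: Nn|NN
N/II-3 un I-1×I-2: nn
N/II-4 aff ·: Nn
N/II-5 un I-1×I-2: nn
N/III-1 un II-4×II-3: nn
N/III-2 aff II-1×II-2: Nn|NN
⇒ N over [I-1,I-2,II-1,II-2,II-3,II-4,II-5,III-1,III-2]: 11 consistent

I-1 ∈ {ee Nn, ee nn}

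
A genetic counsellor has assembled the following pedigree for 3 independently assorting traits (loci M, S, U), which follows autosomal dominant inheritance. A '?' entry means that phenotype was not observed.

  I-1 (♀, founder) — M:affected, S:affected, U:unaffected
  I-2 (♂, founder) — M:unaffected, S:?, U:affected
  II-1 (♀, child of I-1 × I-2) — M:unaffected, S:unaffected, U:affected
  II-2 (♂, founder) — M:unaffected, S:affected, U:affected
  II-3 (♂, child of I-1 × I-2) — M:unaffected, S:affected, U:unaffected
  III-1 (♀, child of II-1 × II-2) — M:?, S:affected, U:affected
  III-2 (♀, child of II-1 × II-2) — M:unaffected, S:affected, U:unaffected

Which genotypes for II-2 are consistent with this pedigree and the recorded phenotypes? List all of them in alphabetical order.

M/I-1 aff ·: Mm
M/I-2 un ·: mm
M/II-1 un I-1×I-2: mm
M/II-2 un ·: mm
M/II-3 un I-1×I-2: mm
M/III-1 ? II-1×II-2: mm
M/III-2 un II-1×II-2: mm
⇒ M over [I-1,I-2,II-1,II-2,II-3,III-1,III-2]: 1 consistent
S/I-1 aff ·: Ss
S/I-2 ? ·: ss|Ss
S/II-1 un I-1×I-2: ss
S/II-2 aff ·: Ss|SS
S/II-3 aff I-1×I-2: Ss|SS
S/III-1 aff II-1×II-2: Ss
S/III-2 aff II-1×II-2: Ss
⇒ S over [I-1,I-2,II-1,II-2,II-3,III-1,III-2]: 6 consistent
U/I-1 un ·: uu
U/I-2 aff ·: Uu
U/II-1 aff I-1×I-2: Uu
U/II-2 aff ·: Uu
U/II-3 un I-1×I-2: uu
U/III-1 aff II-1×II-2: Uu|UU
U/III-2 un II-1×II-2: uu
⇒ U over [I-1,I-2,II-1,II-2,II-3,III-1,III-2]: 2 consistent

II-2 ∈ {mm SS Uu, mm Ss Uu}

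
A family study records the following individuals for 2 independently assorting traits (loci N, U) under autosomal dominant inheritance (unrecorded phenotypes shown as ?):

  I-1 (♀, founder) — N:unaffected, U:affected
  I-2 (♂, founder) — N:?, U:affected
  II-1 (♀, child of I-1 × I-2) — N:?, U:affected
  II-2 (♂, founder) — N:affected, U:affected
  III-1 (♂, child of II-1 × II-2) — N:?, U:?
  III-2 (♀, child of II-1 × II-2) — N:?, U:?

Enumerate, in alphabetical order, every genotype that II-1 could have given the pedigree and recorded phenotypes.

II-1 ∈ {Nn UU, Nn Uu, nn UU, nn Uu}

N/I-1 un ·: nn
N/I-2 ? ·: nn|Nn|NN
N/II-1 ? I-1×I-2: nn|Nn
N/II-2 aff ·: Nn|NN
N/III-1 ? II-1×II-2: nn|Nn|NN
N/III-2 ? II-1×II-2: nn|Nn|NN
⇒ N over [I-1,I-2,II-1,II-2,III-1,III-2]: 36 consistent
U/I-1 aff ·: Uu|UU
U/I-2 aff ·: Uu|UU
U/II-1 aff I-1×I-2: Uu|UU
U/II-2 aff ·: Uu|UU
U/III-1 ? II-1×II-2: uu|Uu|UU
U/III-2 ? II-1×II-2: uu|Uu|UU
⇒ U over [I-1,I-2,II-1,II-2,III-1,III-2]: 59 consistent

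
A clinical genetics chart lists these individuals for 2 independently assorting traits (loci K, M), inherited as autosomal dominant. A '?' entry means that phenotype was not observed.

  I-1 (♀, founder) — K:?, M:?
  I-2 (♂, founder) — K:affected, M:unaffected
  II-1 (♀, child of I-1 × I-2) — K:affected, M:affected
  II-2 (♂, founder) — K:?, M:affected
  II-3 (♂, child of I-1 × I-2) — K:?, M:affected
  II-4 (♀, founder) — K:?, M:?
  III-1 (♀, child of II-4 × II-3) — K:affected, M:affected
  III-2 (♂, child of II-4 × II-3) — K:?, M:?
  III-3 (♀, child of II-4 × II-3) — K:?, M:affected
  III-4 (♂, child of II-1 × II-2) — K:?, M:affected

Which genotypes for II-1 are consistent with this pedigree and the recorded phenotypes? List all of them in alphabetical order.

II-1 ∈ {KK Mm, Kk Mm}

K/I-1 ? ·: kk|Kk|KK
K/I-2 aff ·: Kk|KK
K/II-1 aff I-1×I-2: Kk|KK
K/II-2 ? ·: kk|Kk|KK
K/II-3 ? I-1×I-2: kk|Kk|KK
K/II-4 ? ·: kk|Kk|KK
K/III-1 aff II-4×II-3: Kk|KK
K/III-2 ? II-4×II-3: kk|Kk|KK
K/III-3 ? II-4×II-3: kk|Kk|KK
K/III-4 ? II-1×II-2: kk|Kk|KK
⇒ K over [I-1,I-2,II-1,II-2,II-3,II-4,III-1,III-2,III-3,III-4]: 1870 consistent
M/I-1 ? ·: Mm|MM
M/I-2 un ·: mm
M/II-1 aff I-1×I-2: Mm
M/II-2 aff ·: Mm|MM
M/II-3 aff I-1×I-2: Mm
M/II-4 ? ·: mm|Mm|MM
M/III-1 aff II-4×II-3: Mm|MM
M/III-2 ? II-4×II-3: mm|Mm|MM
M/III-3 aff II-4×II-3: Mm|MM
M/III-4 aff II-1×II-2: Mm|MM
⇒ M over [I-1,I-2,II-1,II-2,II-3,II-4,III-1,III-2,III-3,III-4]: 176 consistent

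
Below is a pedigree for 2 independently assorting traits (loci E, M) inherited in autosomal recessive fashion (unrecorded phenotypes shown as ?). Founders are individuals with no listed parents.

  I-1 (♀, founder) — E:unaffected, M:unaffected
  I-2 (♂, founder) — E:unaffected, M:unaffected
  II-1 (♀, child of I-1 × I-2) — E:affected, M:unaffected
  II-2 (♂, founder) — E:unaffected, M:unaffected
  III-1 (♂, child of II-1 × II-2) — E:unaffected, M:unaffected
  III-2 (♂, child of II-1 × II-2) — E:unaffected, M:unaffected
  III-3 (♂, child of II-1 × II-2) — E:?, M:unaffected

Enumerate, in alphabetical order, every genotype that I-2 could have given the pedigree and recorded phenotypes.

I-2 ∈ {Ee MM, Ee Mm}

E/I-1 un ·: Ee
E/I-2 un ·: Ee
E/II-1 aff I-1×I-2: ee
E/II-2 un ·: EE|Ee
E/III-1 un II-1×II-2: Ee
E/III-2 un II-1×II-2: Ee
E/III-3 ? II-1×II-2: Ee|ee
⇒ E over [I-1,I-2,II-1,II-2,III-1,III-2,III-3]: 3 consistent
M/I-1 un ·: MM|Mm
M/I-2 un ·: MM|Mm
M/II-1 un I-1×I-2: MM|Mm
M/II-2 un ·: MM|Mm
M/III-1 un II-1×II-2: MM|Mm
M/III-2 un II-1×II-2: MM|Mm
M/III-3 un II-1×II-2: MM|Mm
⇒ M over [I-1,I-2,II-1,II-2,III-1,III-2,III-3]: 84 consistent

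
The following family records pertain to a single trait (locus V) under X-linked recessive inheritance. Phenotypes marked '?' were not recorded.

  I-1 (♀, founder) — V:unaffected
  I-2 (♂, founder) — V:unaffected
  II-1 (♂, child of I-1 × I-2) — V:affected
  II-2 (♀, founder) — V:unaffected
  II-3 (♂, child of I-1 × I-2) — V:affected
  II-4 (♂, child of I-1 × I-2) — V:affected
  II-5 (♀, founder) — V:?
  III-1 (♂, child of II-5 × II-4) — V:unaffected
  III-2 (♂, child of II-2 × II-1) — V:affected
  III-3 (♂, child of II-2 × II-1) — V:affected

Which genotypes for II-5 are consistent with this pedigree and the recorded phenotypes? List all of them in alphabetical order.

V/I-1 un ·: X^VX^v
V/I-2 un ·: X^VY
V/II-1 aff I-1×I-2: X^vY
V/II-2 un ·: X^VX^v
V/II-3 aff I-1×I-2: X^vY
V/II-4 aff I-1×I-2: X^vY
V/II-5 ? ·: X^VX^V|X^VX^v
V/III-1 un II-5×II-4: X^VY
V/III-2 aff II-2×II-1: X^vY
V/III-3 aff II-2×II-1: X^vY
⇒ V over [I-1,I-2,II-1,II-2,II-3,II-4,II-5,III-1,III-2,III-3]: 2 consistent

II-5 ∈ {X^VX^V, X^VX^v}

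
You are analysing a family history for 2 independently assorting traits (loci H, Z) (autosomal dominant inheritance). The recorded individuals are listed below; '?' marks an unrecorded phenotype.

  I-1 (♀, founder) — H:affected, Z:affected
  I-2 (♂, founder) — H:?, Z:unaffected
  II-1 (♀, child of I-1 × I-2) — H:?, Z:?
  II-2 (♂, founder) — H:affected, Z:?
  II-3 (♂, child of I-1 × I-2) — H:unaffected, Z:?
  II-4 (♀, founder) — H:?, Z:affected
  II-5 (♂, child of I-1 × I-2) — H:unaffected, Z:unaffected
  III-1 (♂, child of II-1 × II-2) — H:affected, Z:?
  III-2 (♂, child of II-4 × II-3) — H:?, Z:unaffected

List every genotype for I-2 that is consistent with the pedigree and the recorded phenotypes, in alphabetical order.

H/I-1 aff ·: Hh
H/I-2 ? ·: hh|Hh
H/II-1 ? I-1×I-2: hh|Hh|HH
H/II-2 aff ·: Hh|HH
H/II-3 un I-1×I-2: hh
H/II-4 ? ·: hh|Hh|HH
H/II-5 un I-1×I-2: hh
H/III-1 aff II-1×II-2: Hh|HH
H/III-2 ? II-4×II-3: hh|Hh
⇒ H over [I-1,I-2,II-1,II-2,II-3,II-4,II-5,III-1,III-2]: 60 consistent
Z/I-1 aff ·: Zz
Z/I-2 un ·: zz
Z/II-1 ? I-1×I-2: zz|Zz
Z/II-2 ? ·: zz|Zz|ZZ
Z/II-3 ? I-1×I-2: zz|Zz
Z/II-4 aff ·: Zz
Z/II-5 un I-1×I-2: zz
Z/III-1 ? II-1×II-2: zz|Zz|ZZ
Z/III-2 un II-4×II-3: zz
⇒ Z over [I-1,I-2,II-1,II-2,II-3,II-4,II-5,III-1,III-2]: 22 consistent

I-2 ∈ {Hh zz, hh zz}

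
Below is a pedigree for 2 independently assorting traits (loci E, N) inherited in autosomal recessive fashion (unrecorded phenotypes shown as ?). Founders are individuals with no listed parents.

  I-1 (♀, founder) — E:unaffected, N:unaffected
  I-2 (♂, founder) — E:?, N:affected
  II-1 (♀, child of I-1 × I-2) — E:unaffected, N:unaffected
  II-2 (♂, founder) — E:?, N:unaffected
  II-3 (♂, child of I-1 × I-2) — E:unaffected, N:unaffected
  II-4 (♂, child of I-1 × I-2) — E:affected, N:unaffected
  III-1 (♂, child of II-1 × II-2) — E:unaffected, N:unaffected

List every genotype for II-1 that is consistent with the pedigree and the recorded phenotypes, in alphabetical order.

II-1 ∈ {EE Nn, Ee Nn}

E/I-1 un ·: Ee
E/I-2 ? ·: Ee|ee
E/II-1 un I-1×I-2: EE|Ee
E/II-2 ? ·: EE|Ee|ee
E/II-3 un I-1×I-2: EE|Ee
E/II-4 aff I-1×I-2: ee
E/III-1 un II-1×II-2: EE|Ee
⇒ E over [I-1,I-2,II-1,II-2,II-3,II-4,III-1]: 23 consistent
N/I-1 un ·: NN|Nn
N/I-2 aff ·: nn
N/II-1 un I-1×I-2: Nn
N/II-2 un ·: NN|Nn
N/II-3 un I-1×I-2: Nn
N/II-4 un I-1×I-2: Nn
N/III-1 un II-1×II-2: NN|Nn
⇒ N over [I-1,I-2,II-1,II-2,II-3,II-4,III-1]: 8 consistent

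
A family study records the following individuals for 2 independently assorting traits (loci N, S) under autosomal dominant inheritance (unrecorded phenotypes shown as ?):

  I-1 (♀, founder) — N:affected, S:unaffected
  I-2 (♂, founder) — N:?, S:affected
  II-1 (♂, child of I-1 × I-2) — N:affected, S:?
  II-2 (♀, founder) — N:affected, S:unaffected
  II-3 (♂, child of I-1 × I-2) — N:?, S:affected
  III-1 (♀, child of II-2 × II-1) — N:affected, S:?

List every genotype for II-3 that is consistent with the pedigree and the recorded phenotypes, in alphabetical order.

N/I-1 aff ·: Nn|NN
N/I-2 ? ·: nn|Nn|NN
N/II-1 aff I-1×I-2: Nn|NN
N/II-2 aff ·: Nn|NN
N/II-3 ? I-1×I-2: nn|Nn|NN
N/III-1 aff II-2×II-1: Nn|NN
⇒ N over [I-1,I-2,II-1,II-2,II-3,III-1]: 64 consistent
S/I-1 un ·: ss
S/I-2 aff ·: Ss|SS
S/II-1 ? I-1×I-2: ss|Ss
S/II-2 un ·: ss
S/II-3 aff I-1×I-2: Ss
S/III-1 ? II-2×II-1: ss|Ss
⇒ S over [I-1,I-2,II-1,II-2,II-3,III-1]: 5 consistent

II-3 ∈ {NN Ss, Nn Ss, nn Ss}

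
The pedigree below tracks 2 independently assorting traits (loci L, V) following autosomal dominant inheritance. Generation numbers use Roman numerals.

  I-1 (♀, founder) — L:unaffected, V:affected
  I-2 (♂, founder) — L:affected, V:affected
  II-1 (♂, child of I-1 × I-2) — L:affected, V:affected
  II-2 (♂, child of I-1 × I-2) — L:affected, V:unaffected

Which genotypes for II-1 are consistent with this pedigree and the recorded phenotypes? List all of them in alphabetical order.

II-1 ∈ {Ll VV, Ll Vv}

L/I-1 un ·: ll
L/I-2 aff ·: Ll|LL
L/II-1 aff I-1×I-2: Ll
L/II-2 aff I-1×I-2: Ll
⇒ L over [I-1,I-2,II-1,II-2]: 2 consistent
V/I-1 aff ·: Vv
V/I-2 aff ·: Vv
V/II-1 aff I-1×I-2: Vv|VV
V/II-2 un I-1×I-2: vv
⇒ V over [I-1,I-2,II-1,II-2]: 2 consistent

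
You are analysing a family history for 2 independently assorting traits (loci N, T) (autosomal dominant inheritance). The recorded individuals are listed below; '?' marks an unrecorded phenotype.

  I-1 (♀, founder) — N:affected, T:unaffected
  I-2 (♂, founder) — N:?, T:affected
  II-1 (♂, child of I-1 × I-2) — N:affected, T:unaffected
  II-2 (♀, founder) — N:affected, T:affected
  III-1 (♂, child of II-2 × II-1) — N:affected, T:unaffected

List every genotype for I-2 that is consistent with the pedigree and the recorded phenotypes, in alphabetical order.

N/I-1 aff ·: Nn|NN
N/I-2 ? ·: nn|Nn|NN
N/II-1 aff I-1×I-2: Nn|NN
N/II-2 aff ·: Nn|NN
N/III-1 aff II-2×II-1: Nn|NN
⇒ N over [I-1,I-2,II-1,II-2,III-1]: 32 consistent
T/I-1 un ·: tt
T/I-2 aff ·: Tt
T/II-1 un I-1×I-2: tt
T/II-2 aff ·: Tt
T/III-1 un II-2×II-1: tt
⇒ T over [I-1,I-2,II-1,II-2,III-1]: 1 consistent

I-2 ∈ {NN Tt, Nn Tt, nn Tt}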